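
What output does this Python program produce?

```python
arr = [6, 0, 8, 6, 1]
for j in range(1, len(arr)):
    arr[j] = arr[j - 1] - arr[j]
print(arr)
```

j=1: arr[1] = 6-0 = 6 → [6, 6, 8, 6, 1]
j=2: arr[2] = 6-8 = -2 → [6, 6, -2, 6, 1]
j=3: arr[3] = (-2)-6 = -8 → [6, 6, -2, -8, 1]
j=4: arr[4] = (-8)-1 = -9 → [6, 6, -2, -8, -9]

[6, 6, -2, -8, -9]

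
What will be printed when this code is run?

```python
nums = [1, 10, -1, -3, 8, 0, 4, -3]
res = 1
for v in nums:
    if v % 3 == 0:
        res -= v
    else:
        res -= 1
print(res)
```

2

v=1: not %3==0, res = 1-1 = 0
v=10: not %3==0, res = 0-1 = -1
v=-1: not %3==0, res = (-1)-1 = -2
v=-3: %3==0, res = (-2)-(-3) = 1
v=8: not %3==0, res = 1-1 = 0
v=0: %3==0, res = 0-0 = 0
v=4: not %3==0, res = 0-1 = -1
v=-3: %3==0, res = (-1)-(-3) = 2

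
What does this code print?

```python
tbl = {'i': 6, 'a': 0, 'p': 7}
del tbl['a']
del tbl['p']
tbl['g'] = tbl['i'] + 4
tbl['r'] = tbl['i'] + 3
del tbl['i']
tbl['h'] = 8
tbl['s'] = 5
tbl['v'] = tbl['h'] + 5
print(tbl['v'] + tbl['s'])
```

del 'a' → {'i': 6, 'p': 7}
del 'p' → {'i': 6}
tbl['g'] = tbl['i']+4 = 10 → {'i': 6, 'g': 10}
tbl['r'] = tbl['i']+3 = 9 → {'i': 6, 'g': 10, 'r': 9}
del 'i' → {'g': 10, 'r': 9}
tbl['h'] = 8 → {'g': 10, 'r': 9, 'h': 8}
tbl['s'] = 5 → {'g': 10, 'r': 9, 'h': 8, 's': 5}
tbl['v'] = tbl['h']+5 = 13 → {'g': 10, 'r': 9, 'h': 8, 's': 5, 'v': 13}
tbl['v']+tbl['s'] = 13+5 = 18

18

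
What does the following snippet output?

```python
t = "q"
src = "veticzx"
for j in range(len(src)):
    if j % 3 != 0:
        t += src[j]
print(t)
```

j=0: skip
j=1: add 'e' → 'qe'
j=2: add 't' → 'qet'
j=3: skip
j=4: add 'c' → 'qetc'
j=5: add 'z' → 'qetcz'
j=6: skip

qetcz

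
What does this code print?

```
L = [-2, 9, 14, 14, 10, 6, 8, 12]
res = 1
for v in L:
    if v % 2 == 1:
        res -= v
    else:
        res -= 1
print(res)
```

-15

v=-2: not odd, res = 1-1 = 0
v=9: odd, res = 0-9 = -9
v=14: not odd, res = (-9)-1 = -10
v=14: not odd, res = (-10)-1 = -11
v=10: not odd, res = (-11)-1 = -12
v=6: not odd, res = (-12)-1 = -13
v=8: not odd, res = (-13)-1 = -14
v=12: not odd, res = (-14)-1 = -15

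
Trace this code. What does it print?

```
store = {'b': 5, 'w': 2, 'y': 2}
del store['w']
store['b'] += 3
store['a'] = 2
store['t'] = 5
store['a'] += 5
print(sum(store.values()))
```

del 'w' → {'b': 5, 'y': 2}
store['b'] = 5+3 = 8 → {'b': 8, 'y': 2}
store['a'] = 2 → {'b': 8, 'y': 2, 'a': 2}
store['t'] = 5 → {'b': 8, 'y': 2, 'a': 2, 't': 5}
store['a'] = 2+5 = 7 → {'b': 8, 'y': 2, 'a': 7, 't': 5}
sum of values = 22

22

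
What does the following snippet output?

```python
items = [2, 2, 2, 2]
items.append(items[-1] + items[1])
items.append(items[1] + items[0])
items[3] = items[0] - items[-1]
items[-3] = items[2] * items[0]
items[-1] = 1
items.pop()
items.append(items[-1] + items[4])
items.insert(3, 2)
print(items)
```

append items[-1]+items[1] = 2+2 = 4 → [2, 2, 2, 2, 4]
append items[1]+items[0] = 2+2 = 4 → [2, 2, 2, 2, 4, 4]
items[3] = items[0]-items[-1] = 2-4 = -2 → [2, 2, 2, -2, 4, 4]
items[-3] = items[2]*items[0] = 2*2 = 4 → [2, 2, 2, 4, 4, 4]
items[-1] = 1 → [2, 2, 2, 4, 4, 1]
pop() removes 1 → [2, 2, 2, 4, 4]
append items[-1]+items[4] = 4+4 = 8 → [2, 2, 2, 4, 4, 8]
insert 2 at 3 → [2, 2, 2, 2, 4, 4, 8]

[2, 2, 2, 2, 4, 4, 8]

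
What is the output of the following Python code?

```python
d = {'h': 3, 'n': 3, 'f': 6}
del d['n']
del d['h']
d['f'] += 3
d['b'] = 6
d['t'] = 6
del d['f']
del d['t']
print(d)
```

{'b': 6}

del 'n' → {'h': 3, 'f': 6}
del 'h' → {'f': 6}
d['f'] = 6+3 = 9 → {'f': 9}
d['b'] = 6 → {'f': 9, 'b': 6}
d['t'] = 6 → {'f': 9, 'b': 6, 't': 6}
del 'f' → {'b': 6, 't': 6}
del 't' → {'b': 6}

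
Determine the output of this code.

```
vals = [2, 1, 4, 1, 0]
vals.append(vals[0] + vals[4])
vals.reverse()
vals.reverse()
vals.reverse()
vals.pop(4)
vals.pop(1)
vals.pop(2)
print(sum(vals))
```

5

append vals[0]+vals[4] = 2+0 = 2 → [2, 1, 4, 1, 0, 2]
reverse → [2, 0, 1, 4, 1, 2]
reverse → [2, 1, 4, 1, 0, 2]
reverse → [2, 0, 1, 4, 1, 2]
pop(4) removes 1 → [2, 0, 1, 4, 2]
pop(1) removes 0 → [2, 1, 4, 2]
pop(2) removes 4 → [2, 1, 2]
sum = 5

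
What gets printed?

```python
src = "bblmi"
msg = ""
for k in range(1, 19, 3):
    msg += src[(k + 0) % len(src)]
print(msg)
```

bilbmb

k=1: add src[1]='b' → 'b'
k=4: add src[4]='i' → 'bi'
k=7: add src[2]='l' → 'bil'
k=10: add src[0]='b' → 'bilb'
k=13: add src[3]='m' → 'bilbm'
k=16: add src[1]='b' → 'bilbmb'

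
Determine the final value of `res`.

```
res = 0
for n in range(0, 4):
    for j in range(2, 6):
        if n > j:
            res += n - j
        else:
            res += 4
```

n=0,j=2: not 0>2, res = 0+4 = 4
n=0,j=3: not 0>3, res = 4+4 = 8
n=0,j=4: not 0>4, res = 8+4 = 12
n=0,j=5: not 0>5, res = 12+4 = 16
n=1,j=2: not 1>2, res = 16+4 = 20
n=1,j=3: not 1>3, res = 20+4 = 24
n=1,j=4: not 1>4, res = 24+4 = 28
n=1,j=5: not 1>5, res = 28+4 = 32
n=2,j=2: not 2>2, res = 32+4 = 36
n=2,j=3: not 2>3, res = 36+4 = 40
n=2,j=4: not 2>4, res = 40+4 = 44
n=2,j=5: not 2>5, res = 44+4 = 48
n=3,j=2: 3>2, res = 48+1 = 49
n=3,j=3: not 3>3, res = 49+4 = 53
n=3,j=4: not 3>4, res = 53+4 = 57
n=3,j=5: not 3>5, res = 57+4 = 61

61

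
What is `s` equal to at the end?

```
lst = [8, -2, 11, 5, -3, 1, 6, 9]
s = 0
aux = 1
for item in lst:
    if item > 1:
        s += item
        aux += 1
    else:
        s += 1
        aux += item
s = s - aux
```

40

item=8: >1, s = 0+8 = 8; aux=2
item=-2: not >1, s = 8+1 = 9; aux=0
item=11: >1, s = 9+11 = 20; aux=1
item=5: >1, s = 20+5 = 25; aux=2
item=-3: not >1, s = 25+1 = 26; aux=-1
item=1: not >1, s = 26+1 = 27; aux=0
item=6: >1, s = 27+6 = 33; aux=1
item=9: >1, s = 33+9 = 42; aux=2
s-aux = 42-2 = 40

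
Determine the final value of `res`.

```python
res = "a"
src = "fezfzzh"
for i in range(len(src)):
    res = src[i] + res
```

'hzzfzefa'

i=0: prepend 'f' → 'fa'
i=1: prepend 'e' → 'efa'
i=2: prepend 'z' → 'zefa'
i=3: prepend 'f' → 'fzefa'
i=4: prepend 'z' → 'zfzefa'
i=5: prepend 'z' → 'zzfzefa'
i=6: prepend 'h' → 'hzzfzefa'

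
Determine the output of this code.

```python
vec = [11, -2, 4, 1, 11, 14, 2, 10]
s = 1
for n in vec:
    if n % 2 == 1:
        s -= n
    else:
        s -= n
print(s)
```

-50

n=11: odd, s = 1-11 = -10
n=-2: not odd, s = (-10)-(-2) = -8
n=4: not odd, s = (-8)-4 = -12
n=1: odd, s = (-12)-1 = -13
n=11: odd, s = (-13)-11 = -24
n=14: not odd, s = (-24)-14 = -38
n=2: not odd, s = (-38)-2 = -40
n=10: not odd, s = (-40)-10 = -50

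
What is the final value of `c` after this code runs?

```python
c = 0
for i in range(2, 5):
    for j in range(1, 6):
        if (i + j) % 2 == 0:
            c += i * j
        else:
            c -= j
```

i=2,j=1: odd sum, c = 0-1 = -1
i=2,j=2: even sum, c = (-1)+4 = 3
i=2,j=3: odd sum, c = 3-3 = 0
i=2,j=4: even sum, c = 0+8 = 8
i=2,j=5: odd sum, c = 8-5 = 3
i=3,j=1: even sum, c = 3+3 = 6
i=3,j=2: odd sum, c = 6-2 = 4
i=3,j=3: even sum, c = 4+9 = 13
i=3,j=4: odd sum, c = 13-4 = 9
i=3,j=5: even sum, c = 9+15 = 24
i=4,j=1: odd sum, c = 24-1 = 23
i=4,j=2: even sum, c = 23+8 = 31
i=4,j=3: odd sum, c = 31-3 = 28
i=4,j=4: even sum, c = 28+16 = 44
i=4,j=5: odd sum, c = 44-5 = 39

39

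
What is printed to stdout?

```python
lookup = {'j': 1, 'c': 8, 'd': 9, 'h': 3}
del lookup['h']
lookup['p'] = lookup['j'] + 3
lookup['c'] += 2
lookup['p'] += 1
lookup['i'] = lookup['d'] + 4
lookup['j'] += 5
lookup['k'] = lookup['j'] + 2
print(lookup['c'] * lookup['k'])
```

del 'h' → {'j': 1, 'c': 8, 'd': 9}
lookup['p'] = lookup['j']+3 = 4 → {'j': 1, 'c': 8, 'd': 9, 'p': 4}
lookup['c'] = 8+2 = 10 → {'j': 1, 'c': 10, 'd': 9, 'p': 4}
lookup['p'] = 4+1 = 5 → {'j': 1, 'c': 10, 'd': 9, 'p': 5}
lookup['i'] = lookup['d']+4 = 13 → {'j': 1, 'c': 10, 'd': 9, 'p': 5, 'i': 13}
lookup['j'] = 1+5 = 6 → {'j': 6, 'c': 10, 'd': 9, 'p': 5, 'i': 13}
lookup['k'] = lookup['j']+2 = 8 → {'j': 6, 'c': 10, 'd': 9, 'p': 5, 'i': 13, 'k': 8}
lookup['c']*lookup['k'] = 10*8 = 80

80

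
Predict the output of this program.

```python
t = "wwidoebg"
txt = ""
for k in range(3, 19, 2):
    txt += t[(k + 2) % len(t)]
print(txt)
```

egwdegwd

k=3: add t[5]='e' → 'e'
k=5: add t[7]='g' → 'eg'
k=7: add t[1]='w' → 'egw'
k=9: add t[3]='d' → 'egwd'
k=11: add t[5]='e' → 'egwde'
k=13: add t[7]='g' → 'egwdeg'
k=15: add t[1]='w' → 'egwdegw'
k=17: add t[3]='d' → 'egwdegwd'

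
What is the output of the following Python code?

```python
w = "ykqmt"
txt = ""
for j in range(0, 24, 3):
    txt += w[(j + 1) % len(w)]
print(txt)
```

ktqymktq

j=0: add w[1]='k' → 'k'
j=3: add w[4]='t' → 'kt'
j=6: add w[2]='q' → 'ktq'
j=9: add w[0]='y' → 'ktqy'
j=12: add w[3]='m' → 'ktqym'
j=15: add w[1]='k' → 'ktqymk'
j=18: add w[4]='t' → 'ktqymkt'
j=21: add w[2]='q' → 'ktqymktq'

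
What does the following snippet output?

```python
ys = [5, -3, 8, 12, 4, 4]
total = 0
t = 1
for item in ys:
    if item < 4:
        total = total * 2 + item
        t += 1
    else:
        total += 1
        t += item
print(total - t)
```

-32

item=5: not <4, total = 0+1 = 1; t=6
item=-3: <4, total = 1*2+(-3) = -1; t=7
item=8: not <4, total = (-1)+1 = 0; t=15
item=12: not <4, total = 0+1 = 1; t=27
item=4: not <4, total = 1+1 = 2; t=31
item=4: not <4, total = 2+1 = 3; t=35
total-t = 3-35 = -32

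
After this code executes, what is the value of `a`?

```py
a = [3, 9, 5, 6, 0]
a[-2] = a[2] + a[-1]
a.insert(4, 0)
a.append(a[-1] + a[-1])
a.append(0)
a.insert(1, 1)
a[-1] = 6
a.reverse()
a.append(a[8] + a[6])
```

a[-2] = a[2]+a[-1] = 5+0 = 5 → [3, 9, 5, 5, 0]
insert 0 at 4 → [3, 9, 5, 5, 0, 0]
append a[-1]+a[-1] = 0+0 = 0 → [3, 9, 5, 5, 0, 0, 0]
append 0 → [3, 9, 5, 5, 0, 0, 0, 0]
insert 1 at 1 → [3, 1, 9, 5, 5, 0, 0, 0, 0]
a[-1] = 6 → [3, 1, 9, 5, 5, 0, 0, 0, 6]
reverse → [6, 0, 0, 0, 5, 5, 9, 1, 3]
append a[8]+a[6] = 3+9 = 12 → [6, 0, 0, 0, 5, 5, 9, 1, 3, 12]

[6, 0, 0, 0, 5, 5, 9, 1, 3, 12]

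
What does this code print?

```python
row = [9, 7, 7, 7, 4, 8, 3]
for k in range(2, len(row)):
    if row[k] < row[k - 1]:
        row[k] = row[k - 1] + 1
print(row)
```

[9, 7, 7, 7, 8, 8, 9]

k=2: 7>=7, unchanged → [9, 7, 7, 7, 4, 8, 3]
k=3: 7>=7, unchanged → [9, 7, 7, 7, 4, 8, 3]
k=4: 4<7, row[4] = 7+1 = 8 → [9, 7, 7, 7, 8, 8, 3]
k=5: 8>=8, unchanged → [9, 7, 7, 7, 8, 8, 3]
k=6: 3<8, row[6] = 8+1 = 9 → [9, 7, 7, 7, 8, 8, 9]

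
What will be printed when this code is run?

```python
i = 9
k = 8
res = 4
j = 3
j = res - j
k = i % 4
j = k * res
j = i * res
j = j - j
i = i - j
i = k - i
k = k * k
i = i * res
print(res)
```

4

j = 4-3 = 1
k = 9%4 = 1
j = 1*4 = 4
j = 9*4 = 36
j = 36-36 = 0
i = 9-0 = 9
i = 1-9 = -8
k = 1*1 = 1
i = (-8)*4 = -32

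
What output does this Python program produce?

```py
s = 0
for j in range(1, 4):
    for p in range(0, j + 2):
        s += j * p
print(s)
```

j=1,p=0: s = 0+0 = 0
j=1,p=1: s = 0+1 = 1
j=1,p=2: s = 1+2 = 3
j=2,p=0: s = 3+0 = 3
j=2,p=1: s = 3+2 = 5
j=2,p=2: s = 5+4 = 9
j=2,p=3: s = 9+6 = 15
j=3,p=0: s = 15+0 = 15
j=3,p=1: s = 15+3 = 18
j=3,p=2: s = 18+6 = 24
j=3,p=3: s = 24+9 = 33
j=3,p=4: s = 33+12 = 45

45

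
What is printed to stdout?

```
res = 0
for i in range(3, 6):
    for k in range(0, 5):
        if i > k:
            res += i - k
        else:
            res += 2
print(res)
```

i=3,k=0: 3>0, res = 0+3 = 3
i=3,k=1: 3>1, res = 3+2 = 5
i=3,k=2: 3>2, res = 5+1 = 6
i=3,k=3: not 3>3, res = 6+2 = 8
i=3,k=4: not 3>4, res = 8+2 = 10
i=4,k=0: 4>0, res = 10+4 = 14
i=4,k=1: 4>1, res = 14+3 = 17
i=4,k=2: 4>2, res = 17+2 = 19
i=4,k=3: 4>3, res = 19+1 = 20
i=4,k=4: not 4>4, res = 20+2 = 22
i=5,k=0: 5>0, res = 22+5 = 27
i=5,k=1: 5>1, res = 27+4 = 31
i=5,k=2: 5>2, res = 31+3 = 34
i=5,k=3: 5>3, res = 34+2 = 36
i=5,k=4: 5>4, res = 36+1 = 37

37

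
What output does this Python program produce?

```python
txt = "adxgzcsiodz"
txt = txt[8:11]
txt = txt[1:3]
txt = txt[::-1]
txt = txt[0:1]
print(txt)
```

slice [8:11] → 'odz'
slice [1:3] → 'dz'
reverse → 'zd'
slice [0:1] → 'z'

z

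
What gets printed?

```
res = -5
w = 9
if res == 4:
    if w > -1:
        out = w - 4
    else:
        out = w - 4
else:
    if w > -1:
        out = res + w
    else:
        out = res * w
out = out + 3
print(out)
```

res=-5, w=9
res == 4 is False; w > -1 is True
→ out = res + w = 4
out = 4+3 = 7

7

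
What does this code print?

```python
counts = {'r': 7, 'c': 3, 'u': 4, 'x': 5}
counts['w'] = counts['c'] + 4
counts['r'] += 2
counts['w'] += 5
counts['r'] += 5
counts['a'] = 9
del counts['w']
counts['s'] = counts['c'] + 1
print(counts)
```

{'r': 14, 'c': 3, 'u': 4, 'x': 5, 'a': 9, 's': 4}

counts['w'] = counts['c']+4 = 7 → {'r': 7, 'c': 3, 'u': 4, 'x': 5, 'w': 7}
counts['r'] = 7+2 = 9 → {'r': 9, 'c': 3, 'u': 4, 'x': 5, 'w': 7}
counts['w'] = 7+5 = 12 → {'r': 9, 'c': 3, 'u': 4, 'x': 5, 'w': 12}
counts['r'] = 9+5 = 14 → {'r': 14, 'c': 3, 'u': 4, 'x': 5, 'w': 12}
counts['a'] = 9 → {'r': 14, 'c': 3, 'u': 4, 'x': 5, 'w': 12, 'a': 9}
del 'w' → {'r': 14, 'c': 3, 'u': 4, 'x': 5, 'a': 9}
counts['s'] = counts['c']+1 = 4 → {'r': 14, 'c': 3, 'u': 4, 'x': 5, 'a': 9, 's': 4}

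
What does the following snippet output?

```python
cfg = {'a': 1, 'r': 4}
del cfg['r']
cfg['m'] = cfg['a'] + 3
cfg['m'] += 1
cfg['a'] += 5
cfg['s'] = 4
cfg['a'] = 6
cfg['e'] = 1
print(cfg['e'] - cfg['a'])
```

del 'r' → {'a': 1}
cfg['m'] = cfg['a']+3 = 4 → {'a': 1, 'm': 4}
cfg['m'] = 4+1 = 5 → {'a': 1, 'm': 5}
cfg['a'] = 1+5 = 6 → {'a': 6, 'm': 5}
cfg['s'] = 4 → {'a': 6, 'm': 5, 's': 4}
cfg['a'] = 6 → {'a': 6, 'm': 5, 's': 4}
cfg['e'] = 1 → {'a': 6, 'm': 5, 's': 4, 'e': 1}
cfg['e']-cfg['a'] = 1-6 = -5

-5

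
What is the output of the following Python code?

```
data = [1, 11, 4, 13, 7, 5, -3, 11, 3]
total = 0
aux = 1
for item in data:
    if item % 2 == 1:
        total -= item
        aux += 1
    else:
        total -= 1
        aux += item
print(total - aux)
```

-62

item=1: odd, total = 0-1 = -1; aux=2
item=11: odd, total = (-1)-11 = -12; aux=3
item=4: not odd, total = (-12)-1 = -13; aux=7
item=13: odd, total = (-13)-13 = -26; aux=8
item=7: odd, total = (-26)-7 = -33; aux=9
item=5: odd, total = (-33)-5 = -38; aux=10
item=-3: odd, total = (-38)-(-3) = -35; aux=11
item=11: odd, total = (-35)-11 = -46; aux=12
item=3: odd, total = (-46)-3 = -49; aux=13
total-aux = (-49)-13 = -62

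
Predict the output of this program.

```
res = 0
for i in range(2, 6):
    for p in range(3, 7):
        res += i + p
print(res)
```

i=2,p=3: res = 0+5 = 5
i=2,p=4: res = 5+6 = 11
i=2,p=5: res = 11+7 = 18
i=2,p=6: res = 18+8 = 26
i=3,p=3: res = 26+6 = 32
i=3,p=4: res = 32+7 = 39
i=3,p=5: res = 39+8 = 47
i=3,p=6: res = 47+9 = 56
i=4,p=3: res = 56+7 = 63
i=4,p=4: res = 63+8 = 71
i=4,p=5: res = 71+9 = 80
i=4,p=6: res = 80+10 = 90
i=5,p=3: res = 90+8 = 98
i=5,p=4: res = 98+9 = 107
i=5,p=5: res = 107+10 = 117
i=5,p=6: res = 117+11 = 128

128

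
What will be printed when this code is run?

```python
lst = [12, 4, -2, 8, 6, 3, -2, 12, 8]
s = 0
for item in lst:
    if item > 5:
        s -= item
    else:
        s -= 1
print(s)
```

-50

item=12: >5, s = 0-12 = -12
item=4: not >5, s = (-12)-1 = -13
item=-2: not >5, s = (-13)-1 = -14
item=8: >5, s = (-14)-8 = -22
item=6: >5, s = (-22)-6 = -28
item=3: not >5, s = (-28)-1 = -29
item=-2: not >5, s = (-29)-1 = -30
item=12: >5, s = (-30)-12 = -42
item=8: >5, s = (-42)-8 = -50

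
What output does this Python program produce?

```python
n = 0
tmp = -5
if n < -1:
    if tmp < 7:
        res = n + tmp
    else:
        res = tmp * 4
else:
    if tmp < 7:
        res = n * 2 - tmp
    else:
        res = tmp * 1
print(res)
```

n=0, tmp=-5
n < -1 is False; tmp < 7 is True
→ res = n * 2 - tmp = 5

5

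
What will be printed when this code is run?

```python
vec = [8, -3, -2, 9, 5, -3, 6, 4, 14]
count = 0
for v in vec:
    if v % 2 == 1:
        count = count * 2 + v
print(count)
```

v=8: not odd
v=-3: odd, count = 0*2+(-3) = -3
v=-2: not odd
v=9: odd, count = (-3)*2+9 = 3
v=5: odd, count = 3*2+5 = 11
v=-3: odd, count = 11*2+(-3) = 19
v=6: not odd
v=4: not odd
v=14: not odd

19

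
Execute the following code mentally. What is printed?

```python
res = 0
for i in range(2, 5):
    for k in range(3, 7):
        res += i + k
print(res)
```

i=2,k=3: res = 0+5 = 5
i=2,k=4: res = 5+6 = 11
i=2,k=5: res = 11+7 = 18
i=2,k=6: res = 18+8 = 26
i=3,k=3: res = 26+6 = 32
i=3,k=4: res = 32+7 = 39
i=3,k=5: res = 39+8 = 47
i=3,k=6: res = 47+9 = 56
i=4,k=3: res = 56+7 = 63
i=4,k=4: res = 63+8 = 71
i=4,k=5: res = 71+9 = 80
i=4,k=6: res = 80+10 = 90

90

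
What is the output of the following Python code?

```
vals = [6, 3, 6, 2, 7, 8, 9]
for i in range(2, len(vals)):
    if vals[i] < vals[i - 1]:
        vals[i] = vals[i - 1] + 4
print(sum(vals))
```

79

i=2: 6>=3, unchanged → [6, 3, 6, 2, 7, 8, 9]
i=3: 2<6, vals[3] = 6+4 = 10 → [6, 3, 6, 10, 7, 8, 9]
i=4: 7<10, vals[4] = 10+4 = 14 → [6, 3, 6, 10, 14, 8, 9]
i=5: 8<14, vals[5] = 14+4 = 18 → [6, 3, 6, 10, 14, 18, 9]
i=6: 9<18, vals[6] = 18+4 = 22 → [6, 3, 6, 10, 14, 18, 22]
sum = 79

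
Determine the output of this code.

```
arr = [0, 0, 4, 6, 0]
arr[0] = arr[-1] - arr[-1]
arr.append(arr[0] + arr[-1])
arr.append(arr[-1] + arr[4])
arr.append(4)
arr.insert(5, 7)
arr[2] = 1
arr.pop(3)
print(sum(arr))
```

12

arr[0] = arr[-1]-arr[-1] = 0-0 = 0 → [0, 0, 4, 6, 0]
append arr[0]+arr[-1] = 0+0 = 0 → [0, 0, 4, 6, 0, 0]
append arr[-1]+arr[4] = 0+0 = 0 → [0, 0, 4, 6, 0, 0, 0]
append 4 → [0, 0, 4, 6, 0, 0, 0, 4]
insert 7 at 5 → [0, 0, 4, 6, 0, 7, 0, 0, 4]
arr[2] = 1 → [0, 0, 1, 6, 0, 7, 0, 0, 4]
pop(3) removes 6 → [0, 0, 1, 0, 7, 0, 0, 4]
sum = 12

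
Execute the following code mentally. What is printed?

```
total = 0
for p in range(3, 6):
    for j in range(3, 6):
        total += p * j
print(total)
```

144

p=3,j=3: total = 0+9 = 9
p=3,j=4: total = 9+12 = 21
p=3,j=5: total = 21+15 = 36
p=4,j=3: total = 36+12 = 48
p=4,j=4: total = 48+16 = 64
p=4,j=5: total = 64+20 = 84
p=5,j=3: total = 84+15 = 99
p=5,j=4: total = 99+20 = 119
p=5,j=5: total = 119+25 = 144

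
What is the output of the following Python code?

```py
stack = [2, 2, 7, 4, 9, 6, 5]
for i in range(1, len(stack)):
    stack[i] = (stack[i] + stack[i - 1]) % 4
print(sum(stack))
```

i=1: stack[1] = (2+2)%4 = 0 → [2, 0, 7, 4, 9, 6, 5]
i=2: stack[2] = (7+0)%4 = 3 → [2, 0, 3, 4, 9, 6, 5]
i=3: stack[3] = (4+3)%4 = 3 → [2, 0, 3, 3, 9, 6, 5]
i=4: stack[4] = (9+3)%4 = 0 → [2, 0, 3, 3, 0, 6, 5]
i=5: stack[5] = (6+0)%4 = 2 → [2, 0, 3, 3, 0, 2, 5]
i=6: stack[6] = (5+2)%4 = 3 → [2, 0, 3, 3, 0, 2, 3]
sum = 13

13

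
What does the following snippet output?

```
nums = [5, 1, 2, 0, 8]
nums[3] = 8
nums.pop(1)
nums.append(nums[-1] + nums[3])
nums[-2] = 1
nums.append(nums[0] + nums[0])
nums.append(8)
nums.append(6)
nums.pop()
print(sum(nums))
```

50

nums[3] = 8 → [5, 1, 2, 8, 8]
pop(1) removes 1 → [5, 2, 8, 8]
append nums[-1]+nums[3] = 8+8 = 16 → [5, 2, 8, 8, 16]
nums[-2] = 1 → [5, 2, 8, 1, 16]
append nums[0]+nums[0] = 5+5 = 10 → [5, 2, 8, 1, 16, 10]
append 8 → [5, 2, 8, 1, 16, 10, 8]
append 6 → [5, 2, 8, 1, 16, 10, 8, 6]
pop() removes 6 → [5, 2, 8, 1, 16, 10, 8]
sum = 50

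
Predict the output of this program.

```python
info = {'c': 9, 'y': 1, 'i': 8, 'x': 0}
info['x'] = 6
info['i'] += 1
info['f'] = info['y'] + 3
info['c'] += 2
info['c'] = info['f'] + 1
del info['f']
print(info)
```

info['x'] = 6 → {'c': 9, 'y': 1, 'i': 8, 'x': 6}
info['i'] = 8+1 = 9 → {'c': 9, 'y': 1, 'i': 9, 'x': 6}
info['f'] = info['y']+3 = 4 → {'c': 9, 'y': 1, 'i': 9, 'x': 6, 'f': 4}
info['c'] = 9+2 = 11 → {'c': 11, 'y': 1, 'i': 9, 'x': 6, 'f': 4}
info['c'] = info['f']+1 = 5 → {'c': 5, 'y': 1, 'i': 9, 'x': 6, 'f': 4}
del 'f' → {'c': 5, 'y': 1, 'i': 9, 'x': 6}

{'c': 5, 'y': 1, 'i': 9, 'x': 6}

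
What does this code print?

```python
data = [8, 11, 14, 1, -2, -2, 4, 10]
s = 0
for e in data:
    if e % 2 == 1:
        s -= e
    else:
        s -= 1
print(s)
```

-18

e=8: not odd, s = 0-1 = -1
e=11: odd, s = (-1)-11 = -12
e=14: not odd, s = (-12)-1 = -13
e=1: odd, s = (-13)-1 = -14
e=-2: not odd, s = (-14)-1 = -15
e=-2: not odd, s = (-15)-1 = -16
e=4: not odd, s = (-16)-1 = -17
e=10: not odd, s = (-17)-1 = -18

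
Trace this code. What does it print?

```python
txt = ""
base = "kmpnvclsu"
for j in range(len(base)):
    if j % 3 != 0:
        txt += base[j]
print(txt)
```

j=0: skip
j=1: add 'm' → 'm'
j=2: add 'p' → 'mp'
j=3: skip
j=4: add 'v' → 'mpv'
j=5: add 'c' → 'mpvc'
j=6: skip
j=7: add 's' → 'mpvcs'
j=8: add 'u' → 'mpvcsu'

mpvcsu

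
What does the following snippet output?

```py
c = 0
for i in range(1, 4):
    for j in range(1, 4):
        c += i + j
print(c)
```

i=1,j=1: c = 0+2 = 2
i=1,j=2: c = 2+3 = 5
i=1,j=3: c = 5+4 = 9
i=2,j=1: c = 9+3 = 12
i=2,j=2: c = 12+4 = 16
i=2,j=3: c = 16+5 = 21
i=3,j=1: c = 21+4 = 25
i=3,j=2: c = 25+5 = 30
i=3,j=3: c = 30+6 = 36

36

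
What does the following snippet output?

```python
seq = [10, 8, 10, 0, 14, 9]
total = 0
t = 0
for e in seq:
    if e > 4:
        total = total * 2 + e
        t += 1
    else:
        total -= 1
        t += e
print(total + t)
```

e=10: >4, total = 0*2+10 = 10; t=1
e=8: >4, total = 10*2+8 = 28; t=2
e=10: >4, total = 28*2+10 = 66; t=3
e=0: not >4, total = 66-1 = 65; t=3
e=14: >4, total = 65*2+14 = 144; t=4
e=9: >4, total = 144*2+9 = 297; t=5
total+t = 297+5 = 302

302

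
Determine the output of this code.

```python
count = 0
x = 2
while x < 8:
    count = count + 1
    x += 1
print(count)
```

x=2: count = 0+1 = 1
x=3: count = 1+1 = 2
x=4: count = 2+1 = 3
x=5: count = 3+1 = 4
x=6: count = 4+1 = 5
x=7: count = 5+1 = 6

6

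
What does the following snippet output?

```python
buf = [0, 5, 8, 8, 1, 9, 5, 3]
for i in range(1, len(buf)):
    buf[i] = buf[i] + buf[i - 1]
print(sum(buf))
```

167

i=1: buf[1] = 5+0 = 5 → [0, 5, 8, 8, 1, 9, 5, 3]
i=2: buf[2] = 8+5 = 13 → [0, 5, 13, 8, 1, 9, 5, 3]
i=3: buf[3] = 8+13 = 21 → [0, 5, 13, 21, 1, 9, 5, 3]
i=4: buf[4] = 1+21 = 22 → [0, 5, 13, 21, 22, 9, 5, 3]
i=5: buf[5] = 9+22 = 31 → [0, 5, 13, 21, 22, 31, 5, 3]
i=6: buf[6] = 5+31 = 36 → [0, 5, 13, 21, 22, 31, 36, 3]
i=7: buf[7] = 3+36 = 39 → [0, 5, 13, 21, 22, 31, 36, 39]
sum = 167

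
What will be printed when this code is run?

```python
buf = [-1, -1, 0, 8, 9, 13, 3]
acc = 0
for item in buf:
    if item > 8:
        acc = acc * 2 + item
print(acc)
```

item=-1: not >8
item=-1: not >8
item=0: not >8
item=8: not >8
item=9: >8, acc = 0*2+9 = 9
item=13: >8, acc = 9*2+13 = 31
item=3: not >8

31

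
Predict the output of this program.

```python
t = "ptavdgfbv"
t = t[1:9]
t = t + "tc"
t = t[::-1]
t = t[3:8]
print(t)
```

slice [1:9] → 'tavdgfbv'
+ 'tc' → 'tavdgfbvtc'
reverse → 'ctvbfgdvat'
slice [3:8] → 'bfgdv'

bfgdv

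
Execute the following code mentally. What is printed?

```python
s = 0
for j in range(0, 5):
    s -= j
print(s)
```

j=0: s = 0-0 = 0
j=1: s = 0-1 = -1
j=2: s = (-1)-2 = -3
j=3: s = (-3)-3 = -6
j=4: s = (-6)-4 = -10

-10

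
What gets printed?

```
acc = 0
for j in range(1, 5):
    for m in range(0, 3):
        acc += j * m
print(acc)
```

j=1,m=0: acc = 0+0 = 0
j=1,m=1: acc = 0+1 = 1
j=1,m=2: acc = 1+2 = 3
j=2,m=0: acc = 3+0 = 3
j=2,m=1: acc = 3+2 = 5
j=2,m=2: acc = 5+4 = 9
j=3,m=0: acc = 9+0 = 9
j=3,m=1: acc = 9+3 = 12
j=3,m=2: acc = 12+6 = 18
j=4,m=0: acc = 18+0 = 18
j=4,m=1: acc = 18+4 = 22
j=4,m=2: acc = 22+8 = 30

30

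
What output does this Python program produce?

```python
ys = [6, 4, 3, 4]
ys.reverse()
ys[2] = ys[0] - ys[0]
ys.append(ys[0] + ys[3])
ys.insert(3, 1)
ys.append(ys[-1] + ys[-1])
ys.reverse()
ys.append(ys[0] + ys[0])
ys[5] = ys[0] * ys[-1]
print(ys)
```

reverse → [4, 3, 4, 6]
ys[2] = ys[0]-ys[0] = 4-4 = 0 → [4, 3, 0, 6]
append ys[0]+ys[3] = 4+6 = 10 → [4, 3, 0, 6, 10]
insert 1 at 3 → [4, 3, 0, 1, 6, 10]
append ys[-1]+ys[-1] = 10+10 = 20 → [4, 3, 0, 1, 6, 10, 20]
reverse → [20, 10, 6, 1, 0, 3, 4]
append ys[0]+ys[0] = 20+20 = 40 → [20, 10, 6, 1, 0, 3, 4, 40]
ys[5] = ys[0]*ys[-1] = 20*40 = 800 → [20, 10, 6, 1, 0, 800, 4, 40]

[20, 10, 6, 1, 0, 800, 4, 40]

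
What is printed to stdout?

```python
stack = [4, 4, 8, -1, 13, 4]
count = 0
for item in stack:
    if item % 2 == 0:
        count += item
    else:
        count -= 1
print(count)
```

item=4: even, count = 0+4 = 4
item=4: even, count = 4+4 = 8
item=8: even, count = 8+8 = 16
item=-1: not even, count = 16-1 = 15
item=13: not even, count = 15-1 = 14
item=4: even, count = 14+4 = 18

18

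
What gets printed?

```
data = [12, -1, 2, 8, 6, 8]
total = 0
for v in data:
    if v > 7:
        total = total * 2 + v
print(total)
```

72

v=12: >7, total = 0*2+12 = 12
v=-1: not >7
v=2: not >7
v=8: >7, total = 12*2+8 = 32
v=6: not >7
v=8: >7, total = 32*2+8 = 72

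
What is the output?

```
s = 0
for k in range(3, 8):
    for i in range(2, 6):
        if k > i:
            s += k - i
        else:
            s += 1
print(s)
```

k=3,i=2: 3>2, s = 0+1 = 1
k=3,i=3: not 3>3, s = 1+1 = 2
k=3,i=4: not 3>4, s = 2+1 = 3
k=3,i=5: not 3>5, s = 3+1 = 4
k=4,i=2: 4>2, s = 4+2 = 6
k=4,i=3: 4>3, s = 6+1 = 7
k=4,i=4: not 4>4, s = 7+1 = 8
k=4,i=5: not 4>5, s = 8+1 = 9
k=5,i=2: 5>2, s = 9+3 = 12
k=5,i=3: 5>3, s = 12+2 = 14
k=5,i=4: 5>4, s = 14+1 = 15
k=5,i=5: not 5>5, s = 15+1 = 16
k=6,i=2: 6>2, s = 16+4 = 20
k=6,i=3: 6>3, s = 20+3 = 23
k=6,i=4: 6>4, s = 23+2 = 25
k=6,i=5: 6>5, s = 25+1 = 26
k=7,i=2: 7>2, s = 26+5 = 31
k=7,i=3: 7>3, s = 31+4 = 35
k=7,i=4: 7>4, s = 35+3 = 38
k=7,i=5: 7>5, s = 38+2 = 40

40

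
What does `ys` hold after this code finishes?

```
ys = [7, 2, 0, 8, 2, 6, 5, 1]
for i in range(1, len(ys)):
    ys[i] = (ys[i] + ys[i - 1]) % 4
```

[7, 1, 1, 1, 3, 1, 2, 3]

i=1: ys[1] = (2+7)%4 = 1 → [7, 1, 0, 8, 2, 6, 5, 1]
i=2: ys[2] = (0+1)%4 = 1 → [7, 1, 1, 8, 2, 6, 5, 1]
i=3: ys[3] = (8+1)%4 = 1 → [7, 1, 1, 1, 2, 6, 5, 1]
i=4: ys[4] = (2+1)%4 = 3 → [7, 1, 1, 1, 3, 6, 5, 1]
i=5: ys[5] = (6+3)%4 = 1 → [7, 1, 1, 1, 3, 1, 5, 1]
i=6: ys[6] = (5+1)%4 = 2 → [7, 1, 1, 1, 3, 1, 2, 1]
i=7: ys[7] = (1+2)%4 = 3 → [7, 1, 1, 1, 3, 1, 2, 3]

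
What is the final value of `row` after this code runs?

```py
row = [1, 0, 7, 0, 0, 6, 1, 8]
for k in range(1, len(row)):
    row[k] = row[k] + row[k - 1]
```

k=1: row[1] = 0+1 = 1 → [1, 1, 7, 0, 0, 6, 1, 8]
k=2: row[2] = 7+1 = 8 → [1, 1, 8, 0, 0, 6, 1, 8]
k=3: row[3] = 0+8 = 8 → [1, 1, 8, 8, 0, 6, 1, 8]
k=4: row[4] = 0+8 = 8 → [1, 1, 8, 8, 8, 6, 1, 8]
k=5: row[5] = 6+8 = 14 → [1, 1, 8, 8, 8, 14, 1, 8]
k=6: row[6] = 1+14 = 15 → [1, 1, 8, 8, 8, 14, 15, 8]
k=7: row[7] = 8+15 = 23 → [1, 1, 8, 8, 8, 14, 15, 23]

[1, 1, 8, 8, 8, 14, 15, 23]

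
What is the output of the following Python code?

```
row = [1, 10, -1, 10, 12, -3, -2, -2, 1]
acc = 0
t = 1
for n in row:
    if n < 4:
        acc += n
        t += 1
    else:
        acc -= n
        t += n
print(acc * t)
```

-1482

n=1: <4, acc = 0+1 = 1; t=2
n=10: not <4, acc = 1-10 = -9; t=12
n=-1: <4, acc = (-9)+(-1) = -10; t=13
n=10: not <4, acc = (-10)-10 = -20; t=23
n=12: not <4, acc = (-20)-12 = -32; t=35
n=-3: <4, acc = (-32)+(-3) = -35; t=36
n=-2: <4, acc = (-35)+(-2) = -37; t=37
n=-2: <4, acc = (-37)+(-2) = -39; t=38
n=1: <4, acc = (-39)+1 = -38; t=39
acc*t = (-38)*39 = -1482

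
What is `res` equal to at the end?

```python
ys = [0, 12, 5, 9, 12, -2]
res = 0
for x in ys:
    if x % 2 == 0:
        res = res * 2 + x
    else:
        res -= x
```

x=0: even, res = 0*2+0 = 0
x=12: even, res = 0*2+12 = 12
x=5: not even, res = 12-5 = 7
x=9: not even, res = 7-9 = -2
x=12: even, res = (-2)*2+12 = 8
x=-2: even, res = 8*2+(-2) = 14

14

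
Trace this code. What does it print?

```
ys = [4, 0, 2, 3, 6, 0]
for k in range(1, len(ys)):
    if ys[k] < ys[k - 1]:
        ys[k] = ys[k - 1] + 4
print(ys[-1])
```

24

k=1: 0<4, ys[1] = 4+4 = 8 → [4, 8, 2, 3, 6, 0]
k=2: 2<8, ys[2] = 8+4 = 12 → [4, 8, 12, 3, 6, 0]
k=3: 3<12, ys[3] = 12+4 = 16 → [4, 8, 12, 16, 6, 0]
k=4: 6<16, ys[4] = 16+4 = 20 → [4, 8, 12, 16, 20, 0]
k=5: 0<20, ys[5] = 20+4 = 24 → [4, 8, 12, 16, 20, 24]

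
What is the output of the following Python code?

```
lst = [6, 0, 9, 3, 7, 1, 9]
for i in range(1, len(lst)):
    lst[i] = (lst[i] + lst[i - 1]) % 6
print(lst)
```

[6, 0, 3, 0, 1, 2, 5]

i=1: lst[1] = (0+6)%6 = 0 → [6, 0, 9, 3, 7, 1, 9]
i=2: lst[2] = (9+0)%6 = 3 → [6, 0, 3, 3, 7, 1, 9]
i=3: lst[3] = (3+3)%6 = 0 → [6, 0, 3, 0, 7, 1, 9]
i=4: lst[4] = (7+0)%6 = 1 → [6, 0, 3, 0, 1, 1, 9]
i=5: lst[5] = (1+1)%6 = 2 → [6, 0, 3, 0, 1, 2, 9]
i=6: lst[6] = (9+2)%6 = 5 → [6, 0, 3, 0, 1, 2, 5]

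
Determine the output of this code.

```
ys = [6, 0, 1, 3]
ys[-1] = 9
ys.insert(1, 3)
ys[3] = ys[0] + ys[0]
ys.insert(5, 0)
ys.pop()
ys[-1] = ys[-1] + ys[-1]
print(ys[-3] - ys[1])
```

-3

ys[-1] = 9 → [6, 0, 1, 9]
insert 3 at 1 → [6, 3, 0, 1, 9]
ys[3] = ys[0]+ys[0] = 6+6 = 12 → [6, 3, 0, 12, 9]
insert 0 at 5 → [6, 3, 0, 12, 9, 0]
pop() removes 0 → [6, 3, 0, 12, 9]
ys[-1] = ys[-1]+ys[-1] = 9+9 = 18 → [6, 3, 0, 12, 18]
ys[-3]-ys[1] = 0-3 = -3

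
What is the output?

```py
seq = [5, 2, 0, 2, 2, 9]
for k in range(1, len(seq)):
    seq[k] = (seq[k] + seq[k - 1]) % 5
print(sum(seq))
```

k=1: seq[1] = (2+5)%5 = 2 → [5, 2, 0, 2, 2, 9]
k=2: seq[2] = (0+2)%5 = 2 → [5, 2, 2, 2, 2, 9]
k=3: seq[3] = (2+2)%5 = 4 → [5, 2, 2, 4, 2, 9]
k=4: seq[4] = (2+4)%5 = 1 → [5, 2, 2, 4, 1, 9]
k=5: seq[5] = (9+1)%5 = 0 → [5, 2, 2, 4, 1, 0]
sum = 14

14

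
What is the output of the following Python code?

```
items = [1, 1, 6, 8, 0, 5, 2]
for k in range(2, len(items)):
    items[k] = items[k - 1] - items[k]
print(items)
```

k=2: items[2] = 1-6 = -5 → [1, 1, -5, 8, 0, 5, 2]
k=3: items[3] = (-5)-8 = -13 → [1, 1, -5, -13, 0, 5, 2]
k=4: items[4] = (-13)-0 = -13 → [1, 1, -5, -13, -13, 5, 2]
k=5: items[5] = (-13)-5 = -18 → [1, 1, -5, -13, -13, -18, 2]
k=6: items[6] = (-18)-2 = -20 → [1, 1, -5, -13, -13, -18, -20]

[1, 1, -5, -13, -13, -18, -20]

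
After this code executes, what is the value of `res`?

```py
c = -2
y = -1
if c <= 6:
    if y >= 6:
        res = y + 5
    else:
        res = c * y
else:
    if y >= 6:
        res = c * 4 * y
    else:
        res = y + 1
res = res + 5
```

c=-2, y=-1
c <= 6 is True; y >= 6 is False
→ res = c * y = 2
res = 2+5 = 7

7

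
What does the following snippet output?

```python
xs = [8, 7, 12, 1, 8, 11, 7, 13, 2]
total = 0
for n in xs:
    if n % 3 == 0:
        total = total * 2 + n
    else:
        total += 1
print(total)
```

22

n=8: not %3==0, total = 0+1 = 1
n=7: not %3==0, total = 1+1 = 2
n=12: %3==0, total = 2*2+12 = 16
n=1: not %3==0, total = 16+1 = 17
n=8: not %3==0, total = 17+1 = 18
n=11: not %3==0, total = 18+1 = 19
n=7: not %3==0, total = 19+1 = 20
n=13: not %3==0, total = 20+1 = 21
n=2: not %3==0, total = 21+1 = 22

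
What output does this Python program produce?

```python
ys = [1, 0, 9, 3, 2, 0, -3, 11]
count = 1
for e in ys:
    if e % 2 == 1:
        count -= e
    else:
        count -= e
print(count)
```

e=1: odd, count = 1-1 = 0
e=0: not odd, count = 0-0 = 0
e=9: odd, count = 0-9 = -9
e=3: odd, count = (-9)-3 = -12
e=2: not odd, count = (-12)-2 = -14
e=0: not odd, count = (-14)-0 = -14
e=-3: odd, count = (-14)-(-3) = -11
e=11: odd, count = (-11)-11 = -22

-22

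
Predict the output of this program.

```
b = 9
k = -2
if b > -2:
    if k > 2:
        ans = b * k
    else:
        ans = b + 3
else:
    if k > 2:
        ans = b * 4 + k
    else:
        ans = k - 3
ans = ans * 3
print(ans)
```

36

b=9, k=-2
b > -2 is True; k > 2 is False
→ ans = b + 3 = 12
ans = 12*3 = 36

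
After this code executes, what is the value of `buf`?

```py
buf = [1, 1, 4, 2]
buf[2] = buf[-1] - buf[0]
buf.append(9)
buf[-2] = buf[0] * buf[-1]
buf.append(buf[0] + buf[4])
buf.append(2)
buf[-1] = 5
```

buf[2] = buf[-1]-buf[0] = 2-1 = 1 → [1, 1, 1, 2]
append 9 → [1, 1, 1, 2, 9]
buf[-2] = buf[0]*buf[-1] = 1*9 = 9 → [1, 1, 1, 9, 9]
append buf[0]+buf[4] = 1+9 = 10 → [1, 1, 1, 9, 9, 10]
append 2 → [1, 1, 1, 9, 9, 10, 2]
buf[-1] = 5 → [1, 1, 1, 9, 9, 10, 5]

[1, 1, 1, 9, 9, 10, 5]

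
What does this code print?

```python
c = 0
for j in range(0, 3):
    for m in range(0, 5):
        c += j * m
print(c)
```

30

j=0,m=0: c = 0+0 = 0
j=0,m=1: c = 0+0 = 0
j=0,m=2: c = 0+0 = 0
j=0,m=3: c = 0+0 = 0
j=0,m=4: c = 0+0 = 0
j=1,m=0: c = 0+0 = 0
j=1,m=1: c = 0+1 = 1
j=1,m=2: c = 1+2 = 3
j=1,m=3: c = 3+3 = 6
j=1,m=4: c = 6+4 = 10
j=2,m=0: c = 10+0 = 10
j=2,m=1: c = 10+2 = 12
j=2,m=2: c = 12+4 = 16
j=2,m=3: c = 16+6 = 22
j=2,m=4: c = 22+8 = 30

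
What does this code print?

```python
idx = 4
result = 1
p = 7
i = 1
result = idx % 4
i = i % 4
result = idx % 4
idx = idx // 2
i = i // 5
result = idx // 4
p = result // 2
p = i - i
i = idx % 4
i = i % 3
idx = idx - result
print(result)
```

0

result = 4%4 = 0
i = 1%4 = 1
result = 4%4 = 0
idx = 4//2 = 2
i = 1//5 = 0
result = 2//4 = 0
p = 0//2 = 0
p = 0-0 = 0
i = 2%4 = 2
i = 2%3 = 2
idx = 2-0 = 2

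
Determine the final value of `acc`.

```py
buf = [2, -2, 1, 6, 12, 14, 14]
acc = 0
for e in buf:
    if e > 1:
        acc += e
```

e=2: >1, acc = 0+2 = 2
e=-2: not >1
e=1: not >1
e=6: >1, acc = 2+6 = 8
e=12: >1, acc = 8+12 = 20
e=14: >1, acc = 20+14 = 34
e=14: >1, acc = 34+14 = 48

48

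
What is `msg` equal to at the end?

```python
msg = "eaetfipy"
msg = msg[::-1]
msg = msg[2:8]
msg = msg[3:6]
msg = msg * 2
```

'eaeeae'

reverse → 'ypifteae'
slice [2:8] → 'ifteae'
slice [3:6] → 'eae'
repeat ×2 → 'eaeeae'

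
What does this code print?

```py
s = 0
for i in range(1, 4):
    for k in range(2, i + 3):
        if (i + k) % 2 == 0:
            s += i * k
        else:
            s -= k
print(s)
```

i=1,k=2: odd sum, s = 0-2 = -2
i=1,k=3: even sum, s = (-2)+3 = 1
i=2,k=2: even sum, s = 1+4 = 5
i=2,k=3: odd sum, s = 5-3 = 2
i=2,k=4: even sum, s = 2+8 = 10
i=3,k=2: odd sum, s = 10-2 = 8
i=3,k=3: even sum, s = 8+9 = 17
i=3,k=4: odd sum, s = 17-4 = 13
i=3,k=5: even sum, s = 13+15 = 28

28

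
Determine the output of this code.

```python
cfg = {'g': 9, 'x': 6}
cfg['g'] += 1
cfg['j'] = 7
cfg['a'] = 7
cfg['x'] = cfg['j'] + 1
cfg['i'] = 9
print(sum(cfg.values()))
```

41

cfg['g'] = 9+1 = 10 → {'g': 10, 'x': 6}
cfg['j'] = 7 → {'g': 10, 'x': 6, 'j': 7}
cfg['a'] = 7 → {'g': 10, 'x': 6, 'j': 7, 'a': 7}
cfg['x'] = cfg['j']+1 = 8 → {'g': 10, 'x': 8, 'j': 7, 'a': 7}
cfg['i'] = 9 → {'g': 10, 'x': 8, 'j': 7, 'a': 7, 'i': 9}
sum of values = 41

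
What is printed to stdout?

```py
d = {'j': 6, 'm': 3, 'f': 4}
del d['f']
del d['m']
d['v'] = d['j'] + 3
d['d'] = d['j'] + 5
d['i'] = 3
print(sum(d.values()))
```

del 'f' → {'j': 6, 'm': 3}
del 'm' → {'j': 6}
d['v'] = d['j']+3 = 9 → {'j': 6, 'v': 9}
d['d'] = d['j']+5 = 11 → {'j': 6, 'v': 9, 'd': 11}
d['i'] = 3 → {'j': 6, 'v': 9, 'd': 11, 'i': 3}
sum of values = 29

29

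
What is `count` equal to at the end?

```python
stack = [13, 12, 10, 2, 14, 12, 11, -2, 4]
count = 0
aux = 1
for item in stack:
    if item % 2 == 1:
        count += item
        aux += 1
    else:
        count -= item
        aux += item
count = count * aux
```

item=13: odd, count = 0+13 = 13; aux=2
item=12: not odd, count = 13-12 = 1; aux=14
item=10: not odd, count = 1-10 = -9; aux=24
item=2: not odd, count = (-9)-2 = -11; aux=26
item=14: not odd, count = (-11)-14 = -25; aux=40
item=12: not odd, count = (-25)-12 = -37; aux=52
item=11: odd, count = (-37)+11 = -26; aux=53
item=-2: not odd, count = (-26)-(-2) = -24; aux=51
item=4: not odd, count = (-24)-4 = -28; aux=55
count*aux = (-28)*55 = -1540

-1540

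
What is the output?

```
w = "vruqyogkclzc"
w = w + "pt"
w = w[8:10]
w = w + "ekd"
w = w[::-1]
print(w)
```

dkelc

+ 'pt' → 'vruqyogkclzcpt'
slice [8:10] → 'cl'
+ 'ekd' → 'clekd'
reverse → 'dkelc'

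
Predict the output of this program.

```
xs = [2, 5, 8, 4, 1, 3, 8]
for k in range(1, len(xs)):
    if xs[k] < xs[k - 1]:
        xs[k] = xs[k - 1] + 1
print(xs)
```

[2, 5, 8, 9, 10, 11, 12]

k=1: 5>=2, unchanged → [2, 5, 8, 4, 1, 3, 8]
k=2: 8>=5, unchanged → [2, 5, 8, 4, 1, 3, 8]
k=3: 4<8, xs[3] = 8+1 = 9 → [2, 5, 8, 9, 1, 3, 8]
k=4: 1<9, xs[4] = 9+1 = 10 → [2, 5, 8, 9, 10, 3, 8]
k=5: 3<10, xs[5] = 10+1 = 11 → [2, 5, 8, 9, 10, 11, 8]
k=6: 8<11, xs[6] = 11+1 = 12 → [2, 5, 8, 9, 10, 11, 12]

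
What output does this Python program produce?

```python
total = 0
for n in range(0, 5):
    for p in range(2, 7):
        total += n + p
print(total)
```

150

n=0,p=2: total = 0+2 = 2
n=0,p=3: total = 2+3 = 5
n=0,p=4: total = 5+4 = 9
n=0,p=5: total = 9+5 = 14
n=0,p=6: total = 14+6 = 20
n=1,p=2: total = 20+3 = 23
n=1,p=3: total = 23+4 = 27
n=1,p=4: total = 27+5 = 32
n=1,p=5: total = 32+6 = 38
n=1,p=6: total = 38+7 = 45
n=2,p=2: total = 45+4 = 49
n=2,p=3: total = 49+5 = 54
n=2,p=4: total = 54+6 = 60
n=2,p=5: total = 60+7 = 67
n=2,p=6: total = 67+8 = 75
n=3,p=2: total = 75+5 = 80
n=3,p=3: total = 80+6 = 86
n=3,p=4: total = 86+7 = 93
n=3,p=5: total = 93+8 = 101
n=3,p=6: total = 101+9 = 110
n=4,p=2: total = 110+6 = 116
n=4,p=3: total = 116+7 = 123
n=4,p=4: total = 123+8 = 131
n=4,p=5: total = 131+9 = 140
n=4,p=6: total = 140+10 = 150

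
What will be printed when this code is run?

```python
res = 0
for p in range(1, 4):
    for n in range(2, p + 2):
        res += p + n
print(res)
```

p=1,n=2: res = 0+3 = 3
p=2,n=2: res = 3+4 = 7
p=2,n=3: res = 7+5 = 12
p=3,n=2: res = 12+5 = 17
p=3,n=3: res = 17+6 = 23
p=3,n=4: res = 23+7 = 30

30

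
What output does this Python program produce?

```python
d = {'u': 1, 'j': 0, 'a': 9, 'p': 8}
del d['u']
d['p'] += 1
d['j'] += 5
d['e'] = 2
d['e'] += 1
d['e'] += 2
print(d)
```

{'j': 5, 'a': 9, 'p': 9, 'e': 5}

del 'u' → {'j': 0, 'a': 9, 'p': 8}
d['p'] = 8+1 = 9 → {'j': 0, 'a': 9, 'p': 9}
d['j'] = 0+5 = 5 → {'j': 5, 'a': 9, 'p': 9}
d['e'] = 2 → {'j': 5, 'a': 9, 'p': 9, 'e': 2}
d['e'] = 2+1 = 3 → {'j': 5, 'a': 9, 'p': 9, 'e': 3}
d['e'] = 3+2 = 5 → {'j': 5, 'a': 9, 'p': 9, 'e': 5}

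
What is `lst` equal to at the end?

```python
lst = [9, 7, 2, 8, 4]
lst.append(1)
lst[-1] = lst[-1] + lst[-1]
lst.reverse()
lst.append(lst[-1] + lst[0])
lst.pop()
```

[2, 4, 8, 2, 7, 9]

append 1 → [9, 7, 2, 8, 4, 1]
lst[-1] = lst[-1]+lst[-1] = 1+1 = 2 → [9, 7, 2, 8, 4, 2]
reverse → [2, 4, 8, 2, 7, 9]
append lst[-1]+lst[0] = 9+2 = 11 → [2, 4, 8, 2, 7, 9, 11]
pop() removes 11 → [2, 4, 8, 2, 7, 9]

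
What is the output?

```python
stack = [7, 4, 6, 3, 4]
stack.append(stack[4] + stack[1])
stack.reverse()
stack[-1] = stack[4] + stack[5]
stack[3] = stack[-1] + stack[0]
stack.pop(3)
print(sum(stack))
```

append stack[4]+stack[1] = 4+4 = 8 → [7, 4, 6, 3, 4, 8]
reverse → [8, 4, 3, 6, 4, 7]
stack[-1] = stack[4]+stack[5] = 4+7 = 11 → [8, 4, 3, 6, 4, 11]
stack[3] = stack[-1]+stack[0] = 11+8 = 19 → [8, 4, 3, 19, 4, 11]
pop(3) removes 19 → [8, 4, 3, 4, 11]
sum = 30

30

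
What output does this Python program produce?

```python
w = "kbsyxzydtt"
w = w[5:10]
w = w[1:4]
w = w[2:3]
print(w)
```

slice [5:10] → 'zydtt'
slice [1:4] → 'ydt'
slice [2:3] → 't'

t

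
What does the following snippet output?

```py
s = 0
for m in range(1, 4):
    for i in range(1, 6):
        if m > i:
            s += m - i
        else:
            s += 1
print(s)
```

m=1,i=1: not 1>1, s = 0+1 = 1
m=1,i=2: not 1>2, s = 1+1 = 2
m=1,i=3: not 1>3, s = 2+1 = 3
m=1,i=4: not 1>4, s = 3+1 = 4
m=1,i=5: not 1>5, s = 4+1 = 5
m=2,i=1: 2>1, s = 5+1 = 6
m=2,i=2: not 2>2, s = 6+1 = 7
m=2,i=3: not 2>3, s = 7+1 = 8
m=2,i=4: not 2>4, s = 8+1 = 9
m=2,i=5: not 2>5, s = 9+1 = 10
m=3,i=1: 3>1, s = 10+2 = 12
m=3,i=2: 3>2, s = 12+1 = 13
m=3,i=3: not 3>3, s = 13+1 = 14
m=3,i=4: not 3>4, s = 14+1 = 15
m=3,i=5: not 3>5, s = 15+1 = 16

16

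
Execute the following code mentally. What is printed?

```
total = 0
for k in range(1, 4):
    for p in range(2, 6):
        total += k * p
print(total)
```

k=1,p=2: total = 0+2 = 2
k=1,p=3: total = 2+3 = 5
k=1,p=4: total = 5+4 = 9
k=1,p=5: total = 9+5 = 14
k=2,p=2: total = 14+4 = 18
k=2,p=3: total = 18+6 = 24
k=2,p=4: total = 24+8 = 32
k=2,p=5: total = 32+10 = 42
k=3,p=2: total = 42+6 = 48
k=3,p=3: total = 48+9 = 57
k=3,p=4: total = 57+12 = 69
k=3,p=5: total = 69+15 = 84

84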